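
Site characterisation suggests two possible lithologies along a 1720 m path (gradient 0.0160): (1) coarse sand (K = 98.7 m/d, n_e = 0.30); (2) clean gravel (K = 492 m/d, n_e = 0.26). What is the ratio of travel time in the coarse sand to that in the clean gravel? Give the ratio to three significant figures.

5.75

Unit 1 (coarse sand): v = 98.7×0.016/0.30 = 5.264 m/d, t = 1720/5.264 = 326.7 d
Unit 2 (clean gravel): v = 492×0.016/0.26 = 30.28 m/d, t = 1720/30.28 = 56.81 d
t(coarse sand) / t(clean gravel) = 326.7/56.81 = 5.75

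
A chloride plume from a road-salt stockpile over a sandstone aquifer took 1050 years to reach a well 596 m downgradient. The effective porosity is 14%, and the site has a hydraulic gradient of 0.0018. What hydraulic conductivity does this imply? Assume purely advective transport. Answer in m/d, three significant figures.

t = 1050 years = 383300 d
v = L / t = 596 / 383300 = 0.001555 m/d
K = v · n / i = 0.001555 × 0.14 / 0.0018 = 0.121 m/d

0.121 m/d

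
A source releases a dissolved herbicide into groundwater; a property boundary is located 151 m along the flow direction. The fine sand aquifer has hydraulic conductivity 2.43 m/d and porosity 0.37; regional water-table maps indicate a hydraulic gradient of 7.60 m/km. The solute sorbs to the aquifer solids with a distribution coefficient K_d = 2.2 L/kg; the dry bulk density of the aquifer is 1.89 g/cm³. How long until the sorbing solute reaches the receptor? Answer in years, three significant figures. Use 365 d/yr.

q = Ki = 2.43 × 0.0076 = 0.01847 m/d
v = Ki/n = 2.43·0.0076/0.37 = 0.04991 m/d
Retardation R = 1 + ρ_b·K_d/n = 1 + 1.89×2.2/0.37 = 12.24
Contaminant velocity v_c = v/R = 0.04991/12.24 = 0.004079 m/d
t = L/v_c = 151/0.004079 = 37020 d
   = 37020/365 = 101 yr

101 years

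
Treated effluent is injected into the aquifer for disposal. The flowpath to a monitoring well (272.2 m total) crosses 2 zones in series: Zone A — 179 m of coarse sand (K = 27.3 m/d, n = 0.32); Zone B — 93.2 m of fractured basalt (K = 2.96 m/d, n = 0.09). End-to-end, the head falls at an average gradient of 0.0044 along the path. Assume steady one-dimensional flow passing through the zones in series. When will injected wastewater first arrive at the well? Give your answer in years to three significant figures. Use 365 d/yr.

Continuity: the same q passes through each zone, so ΔH = q·Σ(L_j/K_j) — the zones act as resistances in series.
Σ(L/K) = 179/27.3 + 93.2/2.96 = 6.557 + 31.49 = 38.04 d
K_eq = L_total / Σ(L/K) = 272.2 / 38.04 = 7.155 m/d
q = K_eq · i = 7.155 × 0.0044 = 0.03148 m/d (same in every zone)
Zone A: v = q/n = 0.03148/0.32 = 0.09838 m/d → t_A = 179/0.09838 = 1819 d
Zone B: v = q/n = 0.03148/0.09 = 0.3498 m/d → t_B = 93.2/0.3498 = 266.4 d
Total t = 1819 + 266.4 = 2086 d
   = 2086 / 365 = 5.71 yr

5.71 years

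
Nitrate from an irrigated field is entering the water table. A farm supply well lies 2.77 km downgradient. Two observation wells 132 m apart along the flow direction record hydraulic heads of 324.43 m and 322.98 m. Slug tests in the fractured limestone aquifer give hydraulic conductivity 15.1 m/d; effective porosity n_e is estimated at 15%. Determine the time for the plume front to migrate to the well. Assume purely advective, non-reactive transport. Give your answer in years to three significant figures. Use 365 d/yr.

6.86 years

Hydraulic gradient i = (324.43 − 322.98) / 132 = 1.45 / 132 = 0.01098
Darcy flux q = K·i = 15.1 × 0.01098 = 0.1659 m/d
v = Ki/n = 15.1·0.01098/0.15 = 1.106 m/d
L = 2.77 km = 2770 m
t = L / v = 2770 / 1.106 = 2505 d
   = 2505 / 365 = 6.86 yr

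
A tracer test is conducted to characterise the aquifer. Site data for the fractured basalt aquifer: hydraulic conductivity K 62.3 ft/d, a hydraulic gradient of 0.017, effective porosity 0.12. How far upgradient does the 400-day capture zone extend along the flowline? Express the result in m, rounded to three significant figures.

K = 62.3 ft/d × 0.3048 = 18.99 m/d
q = Ki = 18.99 × 0.017 = 0.3228 m/d
v = Ki/n = 18.99·0.017/0.12 = 2.690 m/d
L = v × T = 2.690 × 400 = 1076 m

1080 m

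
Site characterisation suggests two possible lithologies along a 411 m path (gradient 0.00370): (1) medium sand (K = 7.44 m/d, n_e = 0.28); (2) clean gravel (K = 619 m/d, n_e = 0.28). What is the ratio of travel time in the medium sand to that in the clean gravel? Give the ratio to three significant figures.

83.2

Unit 1 (medium sand): v = 7.44×0.0037/0.28 = 0.09831 m/d, t = 411/0.09831 = 4180 d
Unit 2 (clean gravel): v = 619×0.0037/0.28 = 8.180 m/d, t = 411/8.180 = 50.25 d
t(medium sand) / t(clean gravel) = 4180/50.25 = 83.2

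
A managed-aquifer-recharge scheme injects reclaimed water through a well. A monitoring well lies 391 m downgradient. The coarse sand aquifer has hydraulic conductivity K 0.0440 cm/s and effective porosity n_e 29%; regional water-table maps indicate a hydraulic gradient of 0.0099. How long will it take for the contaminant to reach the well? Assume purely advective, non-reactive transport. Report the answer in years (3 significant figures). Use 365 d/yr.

K = 0.0440 cm/s × 864 = 38.02 m/d
q = Ki = 38.02 × 0.0099 = 0.3764 m/d
Average linear velocity = 0.3764 / 0.29 = 1.298 m/d
t = L / v = 391 / 1.298 = 301.3 d
   = 301.3 / 365 = 0.825 yr

0.825 years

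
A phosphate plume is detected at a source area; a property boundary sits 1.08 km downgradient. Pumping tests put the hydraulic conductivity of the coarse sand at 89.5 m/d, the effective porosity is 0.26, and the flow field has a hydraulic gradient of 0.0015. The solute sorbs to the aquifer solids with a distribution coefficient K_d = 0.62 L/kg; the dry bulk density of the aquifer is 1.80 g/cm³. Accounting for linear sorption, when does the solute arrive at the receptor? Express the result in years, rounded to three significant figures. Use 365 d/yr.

30.3 years

q = Ki = 89.5 × 0.0015 = 0.1343 m/d
v = Ki/n = 89.5·0.0015/0.26 = 0.5163 m/d
Retardation R = 1 + ρ_b·K_d/n = 1 + 1.80×0.62/0.26 = 5.292
Contaminant velocity v_c = v/R = 0.5163/5.292 = 0.09757 m/d
L = 1.08 km = 1080 m
t = L/v_c = 1080/0.09757 = 11070 d
   = 11070/365 = 30.3 yr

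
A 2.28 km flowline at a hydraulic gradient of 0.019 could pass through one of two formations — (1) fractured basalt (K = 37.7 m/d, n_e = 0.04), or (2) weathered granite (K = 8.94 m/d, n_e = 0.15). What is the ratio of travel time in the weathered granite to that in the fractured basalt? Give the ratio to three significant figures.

Unit 1 (fractured basalt): v = 37.7×0.019/0.04 = 17.91 m/d, t = 2280/17.91 = 127.3 d
Unit 2 (weathered granite): v = 8.94×0.019/0.15 = 1.132 m/d, t = 2280/1.132 = 2013 d
t(weathered granite) / t(fractured basalt) = 2013/127.3 = 15.8

15.8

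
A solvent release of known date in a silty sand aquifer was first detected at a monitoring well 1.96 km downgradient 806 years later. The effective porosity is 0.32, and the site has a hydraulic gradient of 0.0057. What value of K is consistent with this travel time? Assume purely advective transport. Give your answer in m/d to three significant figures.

0.374 m/d

t = 806 years = 294200 d
L = 1.96 km = 1960 m
v = L / t = 1960 / 294200 = 0.006662 m/d
K = v · n / i = 0.006662 × 0.32 / 0.0057 = 0.374 m/d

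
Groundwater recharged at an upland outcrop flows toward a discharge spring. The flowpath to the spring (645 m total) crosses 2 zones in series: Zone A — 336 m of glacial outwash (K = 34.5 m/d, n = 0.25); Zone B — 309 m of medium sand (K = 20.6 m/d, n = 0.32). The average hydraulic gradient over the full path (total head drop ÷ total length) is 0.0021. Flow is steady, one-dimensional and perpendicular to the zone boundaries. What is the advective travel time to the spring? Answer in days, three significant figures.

3340 days

Continuity: the same q passes through each zone, so ΔH = q·Σ(L_j/K_j) — the zones act as resistances in series.
Σ(L/K) = 336/34.5 + 309/20.6 = 9.739 + 15.00 = 24.74 d
K_eq = L_total / Σ(L/K) = 645 / 24.74 = 26.07 m/d
q = K_eq · i = 26.07 × 0.0021 = 0.05475 m/d (same in every zone)
Zone A: v = q/n = 0.05475/0.25 = 0.2190 m/d → t_A = 336/0.2190 = 1534 d
Zone B: v = q/n = 0.05475/0.32 = 0.1711 m/d → t_B = 309/0.1711 = 1806 d
Total t = 1534 + 1806 = 3340 d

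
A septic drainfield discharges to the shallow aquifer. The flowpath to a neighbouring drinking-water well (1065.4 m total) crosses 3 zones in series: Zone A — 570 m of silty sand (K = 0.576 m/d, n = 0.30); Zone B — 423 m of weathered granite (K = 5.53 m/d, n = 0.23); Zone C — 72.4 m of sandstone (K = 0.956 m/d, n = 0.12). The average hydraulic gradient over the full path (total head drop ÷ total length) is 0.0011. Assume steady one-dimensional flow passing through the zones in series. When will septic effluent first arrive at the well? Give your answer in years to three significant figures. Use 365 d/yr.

739 years

For zones in series the flux q is common to all zones; the equivalent conductivity is the harmonic (thickness-weighted) mean, K_eq = L_total / Σ(L_j/K_j).
Σ(L/K) = 570/0.576 + 423/5.53 + 72.4/0.956 = 989.6 + 76.49 + 75.73 = 1142 d
K_eq = L_total / Σ(L/K) = 1065.4 / 1142 = 0.9331 m/d
q = K_eq · i = 0.9331 × 0.0011 = 0.001026 m/d (same in every zone)
Zone A: v = q/n = 0.001026/0.30 = 0.003421 m/d → t_A = 570/0.003421 = 166600 d
Zone B: v = q/n = 0.001026/0.23 = 0.004463 m/d → t_B = 423/0.004463 = 94790 d
Zone C: v = q/n = 0.001026/0.12 = 0.008553 m/d → t_C = 72.4/0.008553 = 8465 d
Total t = 166600 + 94790 + 8465 = 269900 d
   = 269900 / 365 = 739 yr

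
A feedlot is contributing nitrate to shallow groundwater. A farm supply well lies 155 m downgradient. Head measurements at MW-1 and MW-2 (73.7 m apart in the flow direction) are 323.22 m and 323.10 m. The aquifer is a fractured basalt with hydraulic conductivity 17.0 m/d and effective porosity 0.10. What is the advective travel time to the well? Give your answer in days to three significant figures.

Hydraulic gradient i = (323.22 − 323.10) / 73.7 = 0.12 / 73.7 = 0.001628
Specific discharge q = 17.0 × 0.001628 = 0.02768 m/d
Seepage velocity v = q / n = 0.02768 / 0.10 = 0.2768 m/d
t = L / v = 155 / 0.2768 = 560.0 d

560 days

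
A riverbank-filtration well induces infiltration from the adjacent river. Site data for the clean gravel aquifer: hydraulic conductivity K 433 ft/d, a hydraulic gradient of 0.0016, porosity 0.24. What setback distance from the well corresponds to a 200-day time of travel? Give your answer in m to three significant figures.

176 m

K = 433 ft/d × 0.3048 = 132.0 m/d
q = Ki = 132.0 × 0.0016 = 0.2112 m/d
v_s = q/n_e = 0.2112/0.24 = 0.8799 m/d
L = v × T = 0.8799 × 200 = 176.0 m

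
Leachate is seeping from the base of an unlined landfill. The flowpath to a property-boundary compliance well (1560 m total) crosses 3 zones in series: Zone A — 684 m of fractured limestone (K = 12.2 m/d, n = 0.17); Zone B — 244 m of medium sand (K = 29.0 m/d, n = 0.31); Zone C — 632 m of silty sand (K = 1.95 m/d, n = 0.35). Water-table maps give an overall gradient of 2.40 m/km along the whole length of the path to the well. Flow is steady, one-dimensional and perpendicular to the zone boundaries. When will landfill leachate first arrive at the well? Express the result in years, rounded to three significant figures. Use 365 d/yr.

117 years

Steady 1-D flow in series ⇒ the Darcy flux q is identical in every zone and the zone head losses add (resistances L/K in series).
Σ(L/K) = 684/12.2 + 244/29.0 + 632/1.95 = 56.07 + 8.414 + 324.1 = 388.6 d
K_eq = L_total / Σ(L/K) = 1560 / 388.6 = 4.015 m/d
q = K_eq · i = 4.015 × 0.0024 = 0.009635 m/d (same in every zone)
Zone A: v = q/n = 0.009635/0.17 = 0.05668 m/d → t_A = 684/0.05668 = 12070 d
Zone B: v = q/n = 0.009635/0.31 = 0.03108 m/d → t_B = 244/0.03108 = 7851 d
Zone C: v = q/n = 0.009635/0.35 = 0.02753 m/d → t_C = 632/0.02753 = 22960 d
Total t = 12070 + 7851 + 22960 = 42880 d
   = 42880 / 365 = 117 yr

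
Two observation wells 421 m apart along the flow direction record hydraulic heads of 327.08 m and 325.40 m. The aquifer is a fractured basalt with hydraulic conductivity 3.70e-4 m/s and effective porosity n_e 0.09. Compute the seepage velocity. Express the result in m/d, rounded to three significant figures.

Hydraulic gradient i = (327.08 − 325.40) / 421 = 1.68 / 421 = 0.003990
K = 3.70e-4 m/s × 86400 s/d = 31.97 m/d
Specific discharge q = 31.97 × 0.003990 = 0.1276 m/d
v_s = q/n_e = 0.1276/0.09 = 1.417 m/d

1.42 m/d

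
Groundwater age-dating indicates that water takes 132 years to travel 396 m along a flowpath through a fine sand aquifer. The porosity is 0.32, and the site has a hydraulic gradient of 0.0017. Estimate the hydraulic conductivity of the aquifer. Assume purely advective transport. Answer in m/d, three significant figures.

1.55 m/d

t = 132 years = 48180 d
v = L / t = 396 / 48180 = 0.008219 m/d
K = v · n / i = 0.008219 × 0.32 / 0.0017 = 1.55 m/d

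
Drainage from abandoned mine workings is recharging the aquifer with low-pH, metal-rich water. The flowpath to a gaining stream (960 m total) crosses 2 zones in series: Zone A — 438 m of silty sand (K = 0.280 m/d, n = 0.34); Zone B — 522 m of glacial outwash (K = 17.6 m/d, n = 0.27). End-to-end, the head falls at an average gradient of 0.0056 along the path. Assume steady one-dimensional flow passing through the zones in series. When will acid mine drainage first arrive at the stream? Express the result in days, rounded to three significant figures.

Continuity: the same q passes through each zone, so ΔH = q·Σ(L_j/K_j) — the zones act as resistances in series.
Σ(L/K) = 438/0.280 + 522/17.6 = 1564 + 29.66 = 1594 d
K_eq = L_total / Σ(L/K) = 960 / 1594 = 0.6023 m/d
q = K_eq · i = 0.6023 × 0.0056 = 0.003373 m/d (same in every zone)
Zone A: v = q/n = 0.003373/0.34 = 0.009920 m/d → t_A = 438/0.009920 = 44150 d
Zone B: v = q/n = 0.003373/0.27 = 0.01249 m/d → t_B = 522/0.01249 = 41790 d
Total t = 44150 + 41790 = 85940 d

85900 days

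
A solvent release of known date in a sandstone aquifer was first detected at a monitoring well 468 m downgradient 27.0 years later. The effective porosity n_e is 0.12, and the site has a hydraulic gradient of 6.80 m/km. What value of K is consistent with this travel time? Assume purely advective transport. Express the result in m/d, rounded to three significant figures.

0.838 m/d

t = 27.0 years = 9855 d
v = L / t = 468 / 9855 = 0.04749 m/d
K = v · n / i = 0.04749 × 0.12 / 0.0068 = 0.838 m/d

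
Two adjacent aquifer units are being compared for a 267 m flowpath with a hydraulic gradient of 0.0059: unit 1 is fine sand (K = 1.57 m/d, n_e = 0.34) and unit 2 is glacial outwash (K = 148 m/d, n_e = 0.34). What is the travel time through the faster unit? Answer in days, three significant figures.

104 days

Unit 1 (fine sand): v = 1.57×0.0059/0.34 = 0.02724 m/d, t = 267/0.02724 = 9800 d
Unit 2 (glacial outwash): v = 148×0.0059/0.34 = 2.568 m/d, t = 267/2.568 = 104.0 d
Faster unit: t = 104 d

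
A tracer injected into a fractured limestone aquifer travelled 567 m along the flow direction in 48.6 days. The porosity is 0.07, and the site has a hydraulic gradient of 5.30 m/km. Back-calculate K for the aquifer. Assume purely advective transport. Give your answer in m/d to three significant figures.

154 m/d

v = L / t = 567 / 48.6 = 11.67 m/d
K = v · n / i = 11.67 × 0.07 / 0.0053 = 154 m/d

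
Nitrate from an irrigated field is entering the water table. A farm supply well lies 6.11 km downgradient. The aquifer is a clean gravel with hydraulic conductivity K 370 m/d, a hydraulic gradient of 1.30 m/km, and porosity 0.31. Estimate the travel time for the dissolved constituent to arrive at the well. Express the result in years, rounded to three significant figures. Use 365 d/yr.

10.8 years

Darcy flux q = K·i = 370 × 0.0013 = 0.4810 m/d
Average linear velocity = 0.4810 / 0.31 = 1.552 m/d
L = 6.11 km = 6110 m
t = L / v = 6110 / 1.552 = 3938 d
   = 3938 / 365 = 10.8 yr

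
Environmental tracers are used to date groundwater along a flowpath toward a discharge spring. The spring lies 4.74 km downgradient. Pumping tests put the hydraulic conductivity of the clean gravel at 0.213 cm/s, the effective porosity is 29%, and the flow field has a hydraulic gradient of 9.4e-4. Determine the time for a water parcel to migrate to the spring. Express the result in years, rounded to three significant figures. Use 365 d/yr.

21.8 years

K = 0.213 cm/s × 864 = 184.0 m/d
q = Ki = 184.0 × 9.4e-4 = 0.1730 m/d
v = Ki/n = 184.0·9.4e-4/0.29 = 0.5965 m/d
L = 4.74 km = 4740 m
t = L / v = 4740 / 0.5965 = 7946 d
   = 7946 / 365 = 21.8 yr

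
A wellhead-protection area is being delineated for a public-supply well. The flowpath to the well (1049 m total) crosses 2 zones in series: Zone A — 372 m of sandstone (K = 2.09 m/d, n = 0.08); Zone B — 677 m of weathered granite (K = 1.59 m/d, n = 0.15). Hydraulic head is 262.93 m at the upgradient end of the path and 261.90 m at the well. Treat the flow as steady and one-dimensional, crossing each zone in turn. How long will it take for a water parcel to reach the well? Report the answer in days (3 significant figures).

77000 days

Total head drop ΔH = 262.93 − 261.90 = 1.03 m
Steady 1-D flow in series ⇒ the Darcy flux q is identical in every zone and the zone head losses add (resistances L/K in series).
Σ(L/K) = 372/2.09 + 677/1.59 = 178.0 + 425.8 = 603.8 d
q = ΔH / Σ(L/K) = 1.03 / 603.8 = 0.001706 m/d (same in every zone)
Zone A: v = q/n = 0.001706/0.08 = 0.02132 m/d → t_A = 372/0.02132 = 17450 d
Zone B: v = q/n = 0.001706/0.15 = 0.01137 m/d → t_B = 677/0.01137 = 59530 d
Total t = 17450 + 59530 = 76970 d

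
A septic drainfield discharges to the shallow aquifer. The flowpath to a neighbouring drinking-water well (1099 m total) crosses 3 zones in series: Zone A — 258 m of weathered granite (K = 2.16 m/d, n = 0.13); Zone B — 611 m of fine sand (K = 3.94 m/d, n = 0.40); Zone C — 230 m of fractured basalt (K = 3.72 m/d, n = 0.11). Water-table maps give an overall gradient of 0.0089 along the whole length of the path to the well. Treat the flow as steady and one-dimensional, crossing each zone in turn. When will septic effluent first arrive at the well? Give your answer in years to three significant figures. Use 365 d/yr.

28.6 years

Continuity: the same q passes through each zone, so ΔH = q·Σ(L_j/K_j) — the zones act as resistances in series.
Σ(L/K) = 258/2.16 + 611/3.94 + 230/3.72 = 119.4 + 155.1 + 61.83 = 336.3 d
K_eq = L_total / Σ(L/K) = 1099 / 336.3 = 3.267 m/d
q = K_eq · i = 3.267 × 0.0089 = 0.02908 m/d (same in every zone)
Zone A: v = q/n = 0.02908/0.13 = 0.2237 m/d → t_A = 258/0.2237 = 1153 d
Zone B: v = q/n = 0.02908/0.40 = 0.07270 m/d → t_B = 611/0.07270 = 8404 d
Zone C: v = q/n = 0.02908/0.11 = 0.2644 m/d → t_C = 230/0.2644 = 870.0 d
Total t = 1153 + 8404 + 870.0 = 10430 d
   = 10430 / 365 = 28.6 yr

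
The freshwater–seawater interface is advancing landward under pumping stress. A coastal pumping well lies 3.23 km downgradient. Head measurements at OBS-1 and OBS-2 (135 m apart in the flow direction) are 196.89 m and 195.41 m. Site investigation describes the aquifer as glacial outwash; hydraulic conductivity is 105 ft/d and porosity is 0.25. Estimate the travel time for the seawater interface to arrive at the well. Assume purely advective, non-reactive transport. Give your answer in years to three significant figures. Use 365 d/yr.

6.31 years

Hydraulic gradient i = (196.89 − 195.41) / 135 = 1.48 / 135 = 0.01096
K = 105 ft/d × 0.3048 = 32.00 m/d
Darcy flux q = K·i = 32.00 × 0.01096 = 0.3509 m/d
v_s = q/n_e = 0.3509/0.25 = 1.403 m/d
L = 3.23 km = 3230 m
t = L / v = 3230 / 1.403 = 2301 d
   = 2301 / 365 = 6.31 yr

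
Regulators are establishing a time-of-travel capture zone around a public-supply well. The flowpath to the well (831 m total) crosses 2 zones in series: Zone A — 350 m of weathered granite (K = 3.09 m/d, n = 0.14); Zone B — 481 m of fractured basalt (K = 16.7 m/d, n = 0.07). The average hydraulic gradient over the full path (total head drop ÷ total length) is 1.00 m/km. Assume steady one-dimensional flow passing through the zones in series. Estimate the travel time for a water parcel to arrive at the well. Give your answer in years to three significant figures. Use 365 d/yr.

38.7 years

For zones in series the flux q is common to all zones; the equivalent conductivity is the harmonic (thickness-weighted) mean, K_eq = L_total / Σ(L_j/K_j).
Σ(L/K) = 350/3.09 + 481/16.7 = 113.3 + 28.80 = 142.1 d
K_eq = L_total / Σ(L/K) = 831 / 142.1 = 5.849 m/d
q = K_eq · i = 5.849 × 0.0010 = 0.005849 m/d (same in every zone)
Zone A: v = q/n = 0.005849/0.14 = 0.04178 m/d → t_A = 350/0.04178 = 8377 d
Zone B: v = q/n = 0.005849/0.07 = 0.08356 m/d → t_B = 481/0.08356 = 5756 d
Total t = 8377 + 5756 = 14130 d
   = 14130 / 365 = 38.7 yr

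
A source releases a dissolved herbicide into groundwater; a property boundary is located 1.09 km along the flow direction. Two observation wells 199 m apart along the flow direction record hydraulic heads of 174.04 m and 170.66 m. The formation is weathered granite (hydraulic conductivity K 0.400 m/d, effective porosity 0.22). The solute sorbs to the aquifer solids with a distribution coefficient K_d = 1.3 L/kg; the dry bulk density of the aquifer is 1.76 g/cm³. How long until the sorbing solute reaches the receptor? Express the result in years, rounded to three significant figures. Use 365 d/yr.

1100 years

Hydraulic gradient i = (174.04 − 170.66) / 199 = 3.38 / 199 = 0.01698
Specific discharge q = 0.400 × 0.01698 = 0.006794 m/d
Seepage velocity v = q / n = 0.006794 / 0.22 = 0.03088 m/d
Retardation R = 1 + ρ_b·K_d/n = 1 + 1.76×1.3/0.22 = 11.40
Contaminant velocity v_c = v/R = 0.03088/11.40 = 0.002709 m/d
L = 1.09 km = 1090 m
t = L/v_c = 1090/0.002709 = 402400 d
   = 402400/365 = 1100 yr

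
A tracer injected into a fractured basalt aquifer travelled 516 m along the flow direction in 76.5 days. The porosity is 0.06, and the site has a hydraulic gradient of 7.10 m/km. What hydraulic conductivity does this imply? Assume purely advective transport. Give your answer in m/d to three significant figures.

v = L / t = 516 / 76.5 = 6.745 m/d
K = v · n / i = 6.745 × 0.06 / 0.0071 = 57.0 m/d

57.0 m/d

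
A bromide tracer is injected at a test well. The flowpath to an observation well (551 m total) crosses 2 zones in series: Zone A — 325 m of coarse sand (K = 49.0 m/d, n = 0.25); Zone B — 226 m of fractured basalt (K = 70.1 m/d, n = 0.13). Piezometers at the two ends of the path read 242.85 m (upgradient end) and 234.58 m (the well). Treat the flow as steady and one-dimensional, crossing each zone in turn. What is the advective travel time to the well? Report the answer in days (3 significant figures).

132 days

Total head drop ΔH = 242.85 − 234.58 = 8.27 m
Continuity: the same q passes through each zone, so ΔH = q·Σ(L_j/K_j) — the zones act as resistances in series.
Σ(L/K) = 325/49.0 + 226/70.1 = 6.633 + 3.224 = 9.857 d
q = ΔH / Σ(L/K) = 8.27 / 9.857 = 0.8390 m/d (same in every zone)
Zone A: v = q/n = 0.8390/0.25 = 3.356 m/d → t_A = 325/3.356 = 96.84 d
Zone B: v = q/n = 0.8390/0.13 = 6.454 m/d → t_B = 226/6.454 = 35.02 d
Total t = 96.84 + 35.02 = 131.9 d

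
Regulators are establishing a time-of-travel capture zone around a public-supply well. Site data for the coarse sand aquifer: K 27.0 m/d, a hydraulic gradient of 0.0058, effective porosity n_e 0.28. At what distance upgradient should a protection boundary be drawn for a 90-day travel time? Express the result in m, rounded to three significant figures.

50.3 m

Darcy flux q = K·i = 27.0 × 0.0058 = 0.1566 m/d
v = Ki/n = 27.0·0.0058/0.28 = 0.5593 m/d
L = v × T = 0.5593 × 90 = 50.34 m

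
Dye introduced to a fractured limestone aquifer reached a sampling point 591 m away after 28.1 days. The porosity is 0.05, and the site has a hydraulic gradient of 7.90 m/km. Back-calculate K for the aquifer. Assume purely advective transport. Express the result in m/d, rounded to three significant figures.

133 m/d

v = L / t = 591 / 28.1 = 21.03 m/d
K = v · n / i = 21.03 × 0.05 / 0.0079 = 133 m/d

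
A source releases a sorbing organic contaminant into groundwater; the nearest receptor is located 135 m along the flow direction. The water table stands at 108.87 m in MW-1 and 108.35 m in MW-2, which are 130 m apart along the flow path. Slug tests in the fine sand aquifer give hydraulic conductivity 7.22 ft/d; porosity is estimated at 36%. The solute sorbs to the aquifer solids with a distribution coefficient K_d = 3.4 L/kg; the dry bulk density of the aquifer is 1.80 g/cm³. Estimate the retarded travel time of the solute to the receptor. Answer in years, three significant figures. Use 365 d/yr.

272 years

Hydraulic gradient i = (108.87 − 108.35) / 130 = 0.52 / 130 = 0.004000
K = 7.22 ft/d × 0.3048 = 2.201 m/d
Specific discharge q = 2.201 × 0.004000 = 0.008803 m/d
v = Ki/n = 2.201·0.004000/0.36 = 0.02445 m/d
Retardation R = 1 + ρ_b·K_d/n = 1 + 1.80×3.4/0.36 = 18.00
Contaminant velocity v_c = v/R = 0.02445/18.00 = 0.001358 m/d
t = L/v_c = 135/0.001358 = 99380 d
   = 99380/365 = 272 yr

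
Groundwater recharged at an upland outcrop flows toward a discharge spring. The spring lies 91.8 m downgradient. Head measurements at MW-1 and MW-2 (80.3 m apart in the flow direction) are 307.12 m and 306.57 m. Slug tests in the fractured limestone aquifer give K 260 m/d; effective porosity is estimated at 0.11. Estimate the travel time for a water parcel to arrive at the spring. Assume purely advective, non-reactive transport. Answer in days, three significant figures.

5.67 days

Hydraulic gradient i = (307.12 − 306.57) / 80.3 = 0.55 / 80.3 = 0.006849
Specific discharge q = 260 × 0.006849 = 1.781 m/d
Seepage velocity v = q / n = 1.781 / 0.11 = 16.19 m/d
t = L / v = 91.8 / 16.19 = 5.670 d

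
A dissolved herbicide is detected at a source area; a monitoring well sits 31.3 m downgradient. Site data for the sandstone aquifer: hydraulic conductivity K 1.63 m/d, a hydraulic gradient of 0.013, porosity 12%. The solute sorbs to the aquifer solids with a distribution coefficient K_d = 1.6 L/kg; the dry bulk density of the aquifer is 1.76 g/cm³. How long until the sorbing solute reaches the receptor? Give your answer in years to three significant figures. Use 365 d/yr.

Darcy flux q = K·i = 1.63 × 0.013 = 0.02119 m/d
Seepage velocity v = q / n = 0.02119 / 0.12 = 0.1766 m/d
Retardation R = 1 + ρ_b·K_d/n = 1 + 1.76×1.6/0.12 = 24.47
Contaminant velocity v_c = v/R = 0.1766/24.47 = 0.007217 m/d
t = L/v_c = 31.3/0.007217 = 4337 d
   = 4337/365 = 11.9 yr

11.9 years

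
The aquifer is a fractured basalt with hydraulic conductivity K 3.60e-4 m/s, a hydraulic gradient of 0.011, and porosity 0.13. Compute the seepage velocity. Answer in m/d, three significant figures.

2.63 m/d

K = 3.60e-4 m/s × 86400 s/d = 31.10 m/d
Darcy flux q = K·i = 31.10 × 0.011 = 0.3421 m/d
v_s = q/n_e = 0.3421/0.13 = 2.632 m/d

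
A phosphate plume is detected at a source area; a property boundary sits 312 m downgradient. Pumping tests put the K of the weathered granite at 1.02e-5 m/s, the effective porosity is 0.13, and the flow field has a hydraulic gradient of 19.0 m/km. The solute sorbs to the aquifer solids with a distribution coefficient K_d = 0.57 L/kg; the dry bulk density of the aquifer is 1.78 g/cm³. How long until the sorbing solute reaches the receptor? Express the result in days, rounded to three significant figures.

21300 days

K = 1.02e-5 m/s × 86400 s/d = 0.8813 m/d
Specific discharge q = 0.8813 × 0.019 = 0.01674 m/d
Seepage velocity v = q / n = 0.01674 / 0.13 = 0.1288 m/d
Retardation R = 1 + ρ_b·K_d/n = 1 + 1.78×0.57/0.13 = 8.805
Contaminant velocity v_c = v/R = 0.1288/8.805 = 0.01463 m/d
t = L/v_c = 312/0.01463 = 21330 d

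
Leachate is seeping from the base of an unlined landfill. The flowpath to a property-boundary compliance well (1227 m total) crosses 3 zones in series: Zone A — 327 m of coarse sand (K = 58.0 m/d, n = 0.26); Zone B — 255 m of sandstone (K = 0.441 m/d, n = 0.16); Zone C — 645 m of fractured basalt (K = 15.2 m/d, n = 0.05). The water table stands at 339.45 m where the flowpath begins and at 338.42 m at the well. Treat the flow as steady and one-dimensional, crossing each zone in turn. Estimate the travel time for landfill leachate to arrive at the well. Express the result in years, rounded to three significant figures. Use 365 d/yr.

263 years

Total head drop ΔH = 339.45 − 338.42 = 1.03 m
Continuity: the same q passes through each zone, so ΔH = q·Σ(L_j/K_j) — the zones act as resistances in series.
Σ(L/K) = 327/58.0 + 255/0.441 + 645/15.2 = 5.638 + 578.2 + 42.43 = 626.3 d
q = ΔH / Σ(L/K) = 1.03 / 626.3 = 0.001645 m/d (same in every zone)
Zone A: v = q/n = 0.001645/0.26 = 0.006325 m/d → t_A = 327/0.006325 = 51700 d
Zone B: v = q/n = 0.001645/0.16 = 0.01028 m/d → t_B = 255/0.01028 = 24810 d
Zone C: v = q/n = 0.001645/0.05 = 0.03289 m/d → t_C = 645/0.03289 = 19610 d
Total t = 51700 + 24810 + 19610 = 96120 d
   = 96120 / 365 = 263 yr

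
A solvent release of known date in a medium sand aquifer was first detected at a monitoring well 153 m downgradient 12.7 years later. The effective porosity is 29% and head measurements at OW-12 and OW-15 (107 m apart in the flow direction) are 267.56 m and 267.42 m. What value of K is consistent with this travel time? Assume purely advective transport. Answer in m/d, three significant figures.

Hydraulic gradient i = (267.56 − 267.42) / 107 = 0.14 / 107 = 0.001308
t = 12.7 years = 4636 d
v = L / t = 153 / 4636 = 0.03301 m/d
K = v · n / i = 0.03301 × 0.29 / 0.001308 = 7.32 m/d

7.32 m/d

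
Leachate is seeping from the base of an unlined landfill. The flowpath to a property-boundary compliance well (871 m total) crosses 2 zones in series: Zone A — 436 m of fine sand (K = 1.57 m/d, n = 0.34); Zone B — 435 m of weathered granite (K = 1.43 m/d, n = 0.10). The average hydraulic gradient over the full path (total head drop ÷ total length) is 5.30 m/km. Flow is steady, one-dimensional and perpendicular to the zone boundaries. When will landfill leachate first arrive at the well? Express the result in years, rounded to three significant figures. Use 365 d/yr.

For zones in series the flux q is common to all zones; the equivalent conductivity is the harmonic (thickness-weighted) mean, K_eq = L_total / Σ(L_j/K_j).
Σ(L/K) = 436/1.57 + 435/1.43 = 277.7 + 304.2 = 581.9 d
K_eq = L_total / Σ(L/K) = 871 / 581.9 = 1.497 m/d
q = K_eq · i = 1.497 × 0.0053 = 0.007933 m/d (same in every zone)
Zone A: v = q/n = 0.007933/0.34 = 0.02333 m/d → t_A = 436/0.02333 = 18690 d
Zone B: v = q/n = 0.007933/0.10 = 0.07933 m/d → t_B = 435/0.07933 = 5483 d
Total t = 18690 + 5483 = 24170 d
   = 24170 / 365 = 66.2 yr

66.2 years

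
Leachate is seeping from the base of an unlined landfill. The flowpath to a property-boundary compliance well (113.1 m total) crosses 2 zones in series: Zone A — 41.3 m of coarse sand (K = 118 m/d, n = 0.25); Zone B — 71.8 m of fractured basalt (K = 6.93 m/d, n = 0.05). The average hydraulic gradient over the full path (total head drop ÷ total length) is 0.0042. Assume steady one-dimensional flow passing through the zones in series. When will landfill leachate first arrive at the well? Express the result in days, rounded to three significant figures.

314 days

Continuity: the same q passes through each zone, so ΔH = q·Σ(L_j/K_j) — the zones act as resistances in series.
Σ(L/K) = 41.3/118 + 71.8/6.93 = 0.3500 + 10.36 = 10.71 d
K_eq = L_total / Σ(L/K) = 113.1 / 10.71 = 10.56 m/d
q = K_eq · i = 10.56 × 0.0042 = 0.04435 m/d (same in every zone)
Zone A: v = q/n = 0.04435/0.25 = 0.1774 m/d → t_A = 41.3/0.1774 = 232.8 d
Zone B: v = q/n = 0.04435/0.05 = 0.8870 m/d → t_B = 71.8/0.8870 = 80.95 d
Total t = 232.8 + 80.95 = 313.8 d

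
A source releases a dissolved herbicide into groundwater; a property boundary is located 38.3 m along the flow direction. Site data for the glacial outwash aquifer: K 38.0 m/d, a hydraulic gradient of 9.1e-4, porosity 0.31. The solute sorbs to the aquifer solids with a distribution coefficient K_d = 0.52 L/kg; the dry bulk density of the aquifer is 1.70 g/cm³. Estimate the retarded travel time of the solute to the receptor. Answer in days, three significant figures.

1320 days

q = Ki = 38.0 × 9.1e-4 = 0.03458 m/d
Average linear velocity = 0.03458 / 0.31 = 0.1115 m/d
Retardation R = 1 + ρ_b·K_d/n = 1 + 1.70×0.52/0.31 = 3.852
Contaminant velocity v_c = v/R = 0.1115/3.852 = 0.02896 m/d
t = L/v_c = 38.3/0.02896 = 1322 d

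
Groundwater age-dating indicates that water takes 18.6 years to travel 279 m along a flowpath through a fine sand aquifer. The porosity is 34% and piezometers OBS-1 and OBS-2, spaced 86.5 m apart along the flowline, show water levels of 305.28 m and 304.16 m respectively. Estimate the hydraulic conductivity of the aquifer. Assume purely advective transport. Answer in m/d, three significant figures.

1.08 m/d

Hydraulic gradient i = (305.28 − 304.16) / 86.5 = 1.12 / 86.5 = 0.01295
t = 18.6 years = 6789 d
v = L / t = 279 / 6789 = 0.04110 m/d
K = v · n / i = 0.04110 × 0.34 / 0.01295 = 1.08 m/d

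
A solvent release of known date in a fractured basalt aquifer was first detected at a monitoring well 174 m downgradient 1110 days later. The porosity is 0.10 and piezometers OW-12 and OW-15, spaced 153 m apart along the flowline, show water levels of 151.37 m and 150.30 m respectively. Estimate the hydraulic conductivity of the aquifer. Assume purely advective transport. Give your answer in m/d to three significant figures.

Hydraulic gradient i = (151.37 − 150.30) / 153 = 1.07 / 153 = 0.006993
v = L / t = 174 / 1110 = 0.1568 m/d
K = v · n / i = 0.1568 × 0.10 / 0.006993 = 2.24 m/d

2.24 m/d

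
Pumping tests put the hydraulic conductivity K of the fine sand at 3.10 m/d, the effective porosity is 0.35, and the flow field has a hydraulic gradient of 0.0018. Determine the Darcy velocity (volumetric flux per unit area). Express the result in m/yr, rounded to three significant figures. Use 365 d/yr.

Darcy flux q = K·i = 3.10 × 0.0018 = 0.005580 m/d
   = 0.005580 × 365 = 2.04 m/yr

2.04 m/yr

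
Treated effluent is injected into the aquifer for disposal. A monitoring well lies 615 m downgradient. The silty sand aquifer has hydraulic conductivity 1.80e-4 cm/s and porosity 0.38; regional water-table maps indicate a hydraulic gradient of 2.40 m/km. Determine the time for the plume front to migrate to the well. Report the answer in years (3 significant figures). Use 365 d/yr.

K = 1.80e-4 cm/s × 864 = 0.1555 m/d
Specific discharge q = 0.1555 × 0.0024 = 3.732e-4 m/d
Seepage velocity v = q / n = 3.732e-4 / 0.38 = 9.822e-4 m/d
t = L / v = 615 / 9.822e-4 = 626100 d
   = 626100 / 365 = 1720 yr

1720 years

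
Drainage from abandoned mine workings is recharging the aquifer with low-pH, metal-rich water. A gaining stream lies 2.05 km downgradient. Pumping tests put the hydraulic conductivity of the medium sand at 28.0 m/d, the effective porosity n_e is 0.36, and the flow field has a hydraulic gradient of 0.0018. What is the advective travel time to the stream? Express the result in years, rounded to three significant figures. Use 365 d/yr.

q = Ki = 28.0 × 0.0018 = 0.05040 m/d
Seepage velocity v = q / n = 0.05040 / 0.36 = 0.1400 m/d
L = 2.05 km = 2050 m
t = L / v = 2050 / 0.1400 = 14640 d
   = 14640 / 365 = 40.1 yr

40.1 years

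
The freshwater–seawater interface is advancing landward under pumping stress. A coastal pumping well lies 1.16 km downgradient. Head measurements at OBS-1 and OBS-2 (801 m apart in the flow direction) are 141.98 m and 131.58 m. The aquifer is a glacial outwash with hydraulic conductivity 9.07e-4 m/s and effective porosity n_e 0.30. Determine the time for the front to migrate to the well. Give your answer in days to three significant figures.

342 days

Hydraulic gradient i = (141.98 − 131.58) / 801 = 10.40 / 801 = 0.01298
K = 9.07e-4 m/s × 86400 s/d = 78.36 m/d
Darcy flux q = K·i = 78.36 × 0.01298 = 1.017 m/d
Average linear velocity = 1.017 / 0.30 = 3.392 m/d
L = 1.16 km = 1160 m
t = L / v = 1160 / 3.392 = 342.0 d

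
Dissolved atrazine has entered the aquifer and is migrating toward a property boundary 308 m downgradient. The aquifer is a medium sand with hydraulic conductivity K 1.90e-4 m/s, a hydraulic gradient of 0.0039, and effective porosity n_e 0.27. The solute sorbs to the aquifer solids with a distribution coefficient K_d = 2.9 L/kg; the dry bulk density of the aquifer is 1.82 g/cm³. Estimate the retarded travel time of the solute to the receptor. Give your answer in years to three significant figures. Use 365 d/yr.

73.1 years

K = 1.90e-4 m/s × 86400 s/d = 16.42 m/d
Darcy flux q = K·i = 16.42 × 0.0039 = 0.06402 m/d
v = Ki/n = 16.42·0.0039/0.27 = 0.2371 m/d
Retardation R = 1 + ρ_b·K_d/n = 1 + 1.82×2.9/0.27 = 20.55
Contaminant velocity v_c = v/R = 0.2371/20.55 = 0.01154 m/d
t = L/v_c = 308/0.01154 = 26690 d
   = 26690/365 = 73.1 yr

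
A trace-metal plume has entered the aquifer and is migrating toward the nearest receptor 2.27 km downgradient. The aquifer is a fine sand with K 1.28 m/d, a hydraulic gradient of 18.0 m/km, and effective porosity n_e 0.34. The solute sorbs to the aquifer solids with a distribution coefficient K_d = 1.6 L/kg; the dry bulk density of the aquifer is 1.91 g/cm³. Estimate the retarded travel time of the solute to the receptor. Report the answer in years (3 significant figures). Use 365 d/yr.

917 years

Darcy flux q = K·i = 1.28 × 0.018 = 0.02304 m/d
v_s = q/n_e = 0.02304/0.34 = 0.06776 m/d
Retardation R = 1 + ρ_b·K_d/n = 1 + 1.91×1.6/0.34 = 9.988
Contaminant velocity v_c = v/R = 0.06776/9.988 = 0.006784 m/d
L = 2.27 km = 2270 m
t = L/v_c = 2270/0.006784 = 334600 d
   = 334600/365 = 917 yr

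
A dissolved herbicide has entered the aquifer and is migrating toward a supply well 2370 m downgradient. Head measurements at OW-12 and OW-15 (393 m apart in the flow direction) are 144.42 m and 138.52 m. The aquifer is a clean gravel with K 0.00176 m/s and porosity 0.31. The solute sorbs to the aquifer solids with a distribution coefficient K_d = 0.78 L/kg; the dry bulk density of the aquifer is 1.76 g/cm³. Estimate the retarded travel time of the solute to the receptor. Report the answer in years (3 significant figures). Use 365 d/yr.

Hydraulic gradient i = (144.42 − 138.52) / 393 = 5.90 / 393 = 0.01501
K = 0.00176 m/s × 86400 s/d = 152.1 m/d
Specific discharge q = 152.1 × 0.01501 = 2.283 m/d
Seepage velocity v = q / n = 2.283 / 0.31 = 7.364 m/d
Retardation R = 1 + ρ_b·K_d/n = 1 + 1.76×0.78/0.31 = 5.428
Contaminant velocity v_c = v/R = 7.364/5.428 = 1.357 m/d
t = L/v_c = 2370/1.357 = 1747 d
   = 1747/365 = 4.79 yr

4.79 years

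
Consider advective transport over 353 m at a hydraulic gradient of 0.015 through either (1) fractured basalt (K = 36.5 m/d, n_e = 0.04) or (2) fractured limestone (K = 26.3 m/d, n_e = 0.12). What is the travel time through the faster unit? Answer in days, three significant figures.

Unit 1 (fractured basalt): v = 36.5×0.015/0.04 = 13.69 m/d, t = 353/13.69 = 25.79 d
Unit 2 (fractured limestone): v = 26.3×0.015/0.12 = 3.288 m/d, t = 353/3.288 = 107.4 d
Faster unit: t = 25.8 d

25.8 days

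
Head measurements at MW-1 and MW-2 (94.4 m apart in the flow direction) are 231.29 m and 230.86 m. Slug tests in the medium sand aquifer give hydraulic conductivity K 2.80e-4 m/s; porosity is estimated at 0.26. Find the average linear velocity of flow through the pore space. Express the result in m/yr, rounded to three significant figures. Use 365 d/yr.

Hydraulic gradient i = (231.29 − 230.86) / 94.4 = 0.43 / 94.4 = 0.004555
K = 2.80e-4 m/s × 86400 s/d = 24.19 m/d
Darcy flux q = K·i = 24.19 × 0.004555 = 0.1102 m/d
Average linear velocity = 0.1102 / 0.26 = 0.4238 m/d
   = 0.4238 × 365 = 155 m/yr

155 m/yr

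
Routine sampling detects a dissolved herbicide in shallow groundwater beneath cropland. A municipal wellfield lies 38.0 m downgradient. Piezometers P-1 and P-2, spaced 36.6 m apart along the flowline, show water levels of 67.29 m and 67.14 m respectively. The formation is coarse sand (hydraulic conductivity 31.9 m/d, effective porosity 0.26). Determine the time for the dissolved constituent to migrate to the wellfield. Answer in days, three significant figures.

75.6 days

Hydraulic gradient i = (67.29 − 67.14) / 36.6 = 0.15 / 36.6 = 0.004098
Specific discharge q = 31.9 × 0.004098 = 0.1307 m/d
Seepage velocity v = q / n = 0.1307 / 0.26 = 0.5028 m/d
t = L / v = 38.0 / 0.5028 = 75.57 d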